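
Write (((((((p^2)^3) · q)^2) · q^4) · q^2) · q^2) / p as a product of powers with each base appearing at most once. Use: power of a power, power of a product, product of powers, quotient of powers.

p^11·q^10

(((((((p^2)^3) · q)^2) · q^4) · q^2) · q^2) / p
= (((((((p^2)^3)^2) · (q^2)) · q^4) · q^2) · q^2) / p    [power of a product]
= ((((((p^2)^6) · (q^2)) · q^4) · q^2) · q^2) / p    [power of a power]
= ((((p^12 · (q^2)) · q^4) · q^2) · q^2) / p    [power of a power]
= p^11·q^10    [quotient of powers; product of powers]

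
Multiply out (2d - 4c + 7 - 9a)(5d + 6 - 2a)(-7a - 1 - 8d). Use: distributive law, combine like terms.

322ad² - 386d² - 80d³ + 264ad - 383d + 199a²d + 76acd + 212cd + 160cd² + 160ac + 24c - 56a²c - 226a - 42 + 458a² - 126a³

(2d - 4c + 7 - 9a)(5d + 6 - 2a)(-7a - 1 - 8d)
= (10d² + 12d - 4ad - 20cd - 24c + 8ac + 35d + 42 - 14a - 45ad - 54a + 18a²)(-7a - 1 - 8d)    [distributive law]
= (10d² + 47d - 49ad - 20cd - 24c + 8ac + 42 - 68a + 18a²)(-7a - 1 - 8d)    [combine like terms]
= -70ad² - 10d² - 80d³ - 329ad - 47d - 376d² + 343a²d + 49ad + 392ad² + 140acd + 20cd + 160cd² + 168ac + 24c + 192cd - 56a²c - 8ac - 64acd - 294a - 42 - 336d + 476a² + 68a + 544ad - 126a³ - 18a² - 144a²d    [distributive law]
= 322ad² - 386d² - 80d³ + 264ad - 383d + 199a²d + 76acd + 212cd + 160cd² + 160ac + 24c - 56a²c - 226a - 42 + 458a² - 126a³    [combine like terms]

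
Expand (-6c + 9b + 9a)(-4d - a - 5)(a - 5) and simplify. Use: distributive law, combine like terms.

(-6c + 9b + 9a)(-4d - a - 5)(a - 5)
= (24cd + 6ac + 30c - 36bd - 9ab - 45b - 36ad - 9a^2 - 45a)(a - 5)    [distributive law]
= 24acd - 120cd + 6a^2c - 30ac + 30ac - 150c - 36abd + 180bd - 9a^2b + 45ab - 45ab + 225b - 36a^2d + 180ad - 9a^3 + 45a^2 - 45a^2 + 225a    [distributive law]
= 24acd - 120cd + 6a^2c - 150c - 36abd + 180bd - 9a^2b + 225b - 36a^2d + 180ad - 9a^3 + 225a    [combine like terms]

24acd - 120cd + 6a^2c - 150c - 36abd + 180bd - 9a^2b + 225b - 36a^2d + 180ad - 9a^3 + 225a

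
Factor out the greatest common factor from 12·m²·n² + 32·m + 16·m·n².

4·m(3·m·n² + 8 + 4·n²)

12·m²·n² + 32·m + 16·m·n²
= 4(3·m²·n² + 8·m + 4·m·n²)    [factor out 4]
= 4·m(3·m·n² + 8 + 4·n²)    [factor out m]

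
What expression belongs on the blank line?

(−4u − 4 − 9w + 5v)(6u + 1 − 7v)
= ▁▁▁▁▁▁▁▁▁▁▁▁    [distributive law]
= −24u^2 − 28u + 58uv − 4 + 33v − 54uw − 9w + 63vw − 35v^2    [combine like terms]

Applying distributive law to the line above:

−24u^2 − 4u + 28uv − 24u − 4 + 28v − 54uw − 9w + 63vw + 30uv + 5v − 35v^2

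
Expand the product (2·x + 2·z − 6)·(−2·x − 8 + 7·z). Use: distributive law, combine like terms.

(2·x + 2·z − 6)·(−2·x − 8 + 7·z)
= −4·x^2 − 16·x + 14·x·z − 4·x·z − 16·z + 14·z^2 + 12·x + 48 − 42·z    [distributive law]
= −4·x^2 − 4·x + 10·x·z − 58·z + 14·z^2 + 48    [combine like terms]

−4·x^2 − 4·x + 10·x·z − 58·z + 14·z^2 + 48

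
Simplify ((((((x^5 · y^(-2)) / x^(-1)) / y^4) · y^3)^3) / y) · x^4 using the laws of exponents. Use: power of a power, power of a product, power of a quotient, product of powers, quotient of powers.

((((((x^5 · y^(-2)) / x^(-1)) / y^4) · y^3)^3) / y) · x^4
= ((((((x^5 · y^(-2)) / x^(-1)) / y^4)^3) · ((y^3)^3)) / y) · x^4    [power of a product]
= ((((((x^5 · y^(-2)) / x^(-1))^3) / ((y^4)^3)) · ((y^3)^3)) / y) · x^4    [power of a quotient]
= ((((((x^5 · y^(-2))^3) / ((x^(-1))^3)) / ((y^4)^3)) · ((y^3)^3)) / y) · x^4    [power of a quotient]
= (((((((x^5)^3) · ((y^(-2))^3)) / ((x^(-1))^3)) / ((y^4)^3)) · ((y^3)^3)) / y) · x^4    [power of a product]
= (((((x^15 · ((y^(-2))^3)) / ((x^(-1))^3)) / ((y^4)^3)) · ((y^3)^3)) / y) · x^4    [power of a power]
= (((((x^15 · y^(-6)) / ((x^(-1))^3)) / ((y^4)^3)) · ((y^3)^3)) / y) · x^4    [power of a power]
= (((((x^15 · y^(-6)) / x^(-3)) / ((y^4)^3)) · ((y^3)^3)) / y) · x^4    [power of a power]
= (((((x^15 · y^(-6)) / x^(-3)) / y^12) · ((y^3)^3)) / y) · x^4    [power of a power]
= (((((x^15 · y^(-6)) / x^(-3)) / y^12) · y^9) / y) · x^4    [power of a power]
= x^22y^(-10)    [quotient of powers; product of powers]

x^22y^(-10)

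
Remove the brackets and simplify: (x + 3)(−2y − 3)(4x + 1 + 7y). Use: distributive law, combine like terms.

(x + 3)(−2y − 3)(4x + 1 + 7y)
= (−2xy − 3x − 6y − 9)(4x + 1 + 7y)    [distributive law]
= −8x^2y − 2xy − 14xy^2 − 12x^2 − 3x − 21xy − 24xy − 6y − 42y^2 − 36x − 9 − 63y    [distributive law]
= −8x^2y − 47xy − 14xy^2 − 12x^2 − 39x − 69y − 42y^2 − 9    [combine like terms]

−8x^2y − 47xy − 14xy^2 − 12x^2 − 39x − 69y − 42y^2 − 9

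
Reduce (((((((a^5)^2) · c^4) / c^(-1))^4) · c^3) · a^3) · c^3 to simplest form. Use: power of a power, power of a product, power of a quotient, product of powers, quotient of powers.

(((((((a^5)^2) · c^4) / c^(-1))^4) · c^3) · a^3) · c^3
= (((((((a^5)^2) · c^4)^4) / ((c^(-1))^4)) · c^3) · a^3) · c^3    [power of a quotient]
= (((((((a^5)^2)^4) · ((c^4)^4)) / ((c^(-1))^4)) · c^3) · a^3) · c^3    [power of a product]
= ((((((a^5)^8) · ((c^4)^4)) / ((c^(-1))^4)) · c^3) · a^3) · c^3    [power of a power]
= ((((a^40 · ((c^4)^4)) / ((c^(-1))^4)) · c^3) · a^3) · c^3    [power of a power]
= ((((a^40 · c^16) / ((c^(-1))^4)) · c^3) · a^3) · c^3    [power of a power]
= ((((a^40 · c^16) / c^(-4)) · c^3) · a^3) · c^3    [power of a power]
= a^43·c^26    [quotient of powers; product of powers]

a^43·c^26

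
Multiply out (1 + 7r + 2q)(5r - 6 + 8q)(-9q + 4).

597qr - 148r + 38q - 24 + 100q^2 - 315qr^2 + 140r^2 - 594q^2r - 144q^3

(1 + 7r + 2q)(5r - 6 + 8q)(-9q + 4)
= (5r - 6 + 8q + 35r^2 - 42r + 56qr + 10qr - 12q + 16q^2)(-9q + 4)    [distributive law]
= (-37r - 6 - 4q + 35r^2 + 66qr + 16q^2)(-9q + 4)    [combine like terms]
= 333qr - 148r + 54q - 24 + 36q^2 - 16q - 315qr^2 + 140r^2 - 594q^2r + 264qr - 144q^3 + 64q^2    [distributive law]
= 597qr - 148r + 38q - 24 + 100q^2 - 315qr^2 + 140r^2 - 594q^2r - 144q^3    [combine like terms]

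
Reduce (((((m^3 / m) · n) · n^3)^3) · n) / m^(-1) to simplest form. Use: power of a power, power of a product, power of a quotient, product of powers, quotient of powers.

m^7n^13

(((((m^3 / m) · n) · n^3)^3) · n) / m^(-1)
= (((((m^3 / m) · n)^3) · ((n^3)^3)) · n) / m^(-1)    [power of a product]
= (((((m^3 / m)^3) · (n^3)) · ((n^3)^3)) · n) / m^(-1)    [power of a product]
= ((((((m^3)^3) / (m^3)) · (n^3)) · ((n^3)^3)) · n) / m^(-1)    [power of a quotient]
= ((((m^9 / (m^3)) · (n^3)) · ((n^3)^3)) · n) / m^(-1)    [power of a power]
= (((m^6 · (n^3)) · ((n^3)^3)) · n) / m^(-1)    [quotient of powers]
= (((m^6 · n^3) · n^9) · n) / m^(-1)    [power of a power]
= m^7n^13    [quotient of powers; product of powers]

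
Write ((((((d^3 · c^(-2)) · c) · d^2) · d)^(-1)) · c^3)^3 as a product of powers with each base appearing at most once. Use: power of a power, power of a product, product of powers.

((((((d^3 · c^(-2)) · c) · d^2) · d)^(-1)) · c^3)^3
= ((((((d^3 · c^(-2)) · c) · d^2) · d)^(-1))^3) · ((c^3)^3)    [power of a product]
= (((((d^3 · c^(-2)) · c) · d^2) · d)^(-3)) · ((c^3)^3)    [power of a power]
= (((((d^3 · c^(-2)) · c) · d^2)^(-3)) · (d^(-3))) · ((c^3)^3)    [power of a product]
= (((((d^3 · c^(-2)) · c)^(-3)) · ((d^2)^(-3))) · (d^(-3))) · ((c^3)^3)    [power of a product]
= (((((d^3 · c^(-2))^(-3)) · (c^(-3))) · ((d^2)^(-3))) · (d^(-3))) · ((c^3)^3)    [power of a product]
= ((((((d^3)^(-3)) · ((c^(-2))^(-3))) · (c^(-3))) · ((d^2)^(-3))) · (d^(-3))) · ((c^3)^3)    [power of a product]
= ((((d^(-9) · ((c^(-2))^(-3))) · (c^(-3))) · ((d^2)^(-3))) · (d^(-3))) · ((c^3)^3)    [power of a power]
= ((((d^(-9) · c^6) · (c^(-3))) · ((d^2)^(-3))) · (d^(-3))) · ((c^3)^3)    [power of a power]
= ((((d^(-9) · c^6) · c^(-3)) · d^(-6)) · (d^(-3))) · ((c^3)^3)    [power of a power]
= ((((d^(-9) · c^6) · c^(-3)) · d^(-6)) · d^(-3)) · c^9    [power of a power]
= c^12·d^(-18)    [product of powers]

c^12·d^(-18)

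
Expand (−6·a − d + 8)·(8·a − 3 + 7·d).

(−6·a − d + 8)·(8·a − 3 + 7·d)
= −48·a² + 18·a − 42·a·d − 8·a·d + 3·d − 7·d² + 64·a − 24 + 56·d    [distributive law]
= −48·a² + 82·a − 50·a·d + 59·d − 7·d² − 24    [combine like terms]

−48·a² + 82·a − 50·a·d + 59·d − 7·d² − 24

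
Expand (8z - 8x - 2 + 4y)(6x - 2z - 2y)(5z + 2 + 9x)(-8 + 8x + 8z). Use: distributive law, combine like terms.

-672xz^2 + 4096x^2z^2 + 768xz^3 - 960xz - 3488x^2z - 768x^3z + 544z^3 - 640z^4 + 160z^2 + 736yz^2 - 1088xyz^2 - 960yz^3 + 288yz + 832xyz + 2752x^2yz + 1440x^2 + 1824x^3 - 3456x^4 - 864xy - 1952x^2y + 2880x^3y + 192x - 64z - 64y + 192y^2z - 896xy^2z - 320y^2z^2 + 128y^2 + 448xy^2 - 576x^2y^2

(8z - 8x - 2 + 4y)(6x - 2z - 2y)(5z + 2 + 9x)(-8 + 8x + 8z)
= (48xz - 16z^2 - 16yz - 48x^2 + 16xz + 16xy - 12x + 4z + 4y + 24xy - 8yz - 8y^2)(5z + 2 + 9x)(-8 + 8x + 8z)    [distributive law]
= (64xz - 16z^2 - 24yz - 48x^2 + 40xy - 12x + 4z + 4y - 8y^2)(5z + 2 + 9x)(-8 + 8x + 8z)    [combine like terms]
= (320xz^2 + 128xz + 576x^2z - 80z^3 - 32z^2 - 144xz^2 - 120yz^2 - 48yz - 216xyz - 240x^2z - 96x^2 - 432x^3 + 200xyz + 80xy + 360x^2y - 60xz - 24x - 108x^2 + 20z^2 + 8z + 36xz + 20yz + 8y + 36xy - 40y^2z - 16y^2 - 72xy^2)(-8 + 8x + 8z)    [distributive law]
= (176xz^2 + 104xz + 336x^2z - 80z^3 - 12z^2 - 120yz^2 - 28yz - 16xyz - 204x^2 - 432x^3 + 116xy + 360x^2y - 24x + 8z + 8y - 40y^2z - 16y^2 - 72xy^2)(-8 + 8x + 8z)    [combine like terms]
= -1408xz^2 + 1408x^2z^2 + 1408xz^3 - 832xz + 832x^2z + 832xz^2 - 2688x^2z + 2688x^3z + 2688x^2z^2 + 640z^3 - 640xz^3 - 640z^4 + 96z^2 - 96xz^2 - 96z^3 + 960yz^2 - 960xyz^2 - 960yz^3 + 224yz - 224xyz - 224yz^2 + 128xyz - 128x^2yz - 128xyz^2 + 1632x^2 - 1632x^3 - 1632x^2z + 3456x^3 - 3456x^4 - 3456x^3z - 928xy + 928x^2y + 928xyz - 2880x^2y + 2880x^3y + 2880x^2yz + 192x - 192x^2 - 192xz - 64z + 64xz + 64z^2 - 64y + 64xy + 64yz + 320y^2z - 320xy^2z - 320y^2z^2 + 128y^2 - 128xy^2 - 128y^2z + 576xy^2 - 576x^2y^2 - 576xy^2z    [distributive law]
= -672xz^2 + 4096x^2z^2 + 768xz^3 - 960xz - 3488x^2z - 768x^3z + 544z^3 - 640z^4 + 160z^2 + 736yz^2 - 1088xyz^2 - 960yz^3 + 288yz + 832xyz + 2752x^2yz + 1440x^2 + 1824x^3 - 3456x^4 - 864xy - 1952x^2y + 2880x^3y + 192x - 64z - 64y + 192y^2z - 896xy^2z - 320y^2z^2 + 128y^2 + 448xy^2 - 576x^2y^2    [combine like terms]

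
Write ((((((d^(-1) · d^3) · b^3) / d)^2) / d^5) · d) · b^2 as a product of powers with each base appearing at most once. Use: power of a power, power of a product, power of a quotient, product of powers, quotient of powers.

((((((d^(-1) · d^3) · b^3) / d)^2) / d^5) · d) · b^2
= ((((((d^(-1) · d^3) · b^3)^2) / (d^2)) / d^5) · d) · b^2    [power of a quotient]
= ((((((d^(-1) · d^3)^2) · ((b^3)^2)) / (d^2)) / d^5) · d) · b^2    [power of a product]
= (((((((d^(-1))^2) · ((d^3)^2)) · ((b^3)^2)) / (d^2)) / d^5) · d) · b^2    [power of a product]
= (((((d^(-2) · ((d^3)^2)) · ((b^3)^2)) / (d^2)) / d^5) · d) · b^2    [power of a power]
= (((((d^(-2) · d^6) · ((b^3)^2)) / (d^2)) / d^5) · d) · b^2    [power of a power]
= ((((d^4 · ((b^3)^2)) / (d^2)) / d^5) · d) · b^2    [product of powers]
= ((((d^4 · b^6) / (d^2)) / d^5) · d) · b^2    [power of a power]
= b^8d^(-2)    [quotient of powers; product of powers]

b^8d^(-2)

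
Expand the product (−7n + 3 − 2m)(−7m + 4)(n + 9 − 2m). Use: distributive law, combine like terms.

49mn^2 + 468mn − 84m^2n − 28n^2 − 240n − 285m + 184m^2 + 108 − 28m^3

(−7n + 3 − 2m)(−7m + 4)(n + 9 − 2m)
= (49mn − 28n − 21m + 12 + 14m^2 − 8m)(n + 9 − 2m)    [distributive law]
= (49mn − 28n − 29m + 12 + 14m^2)(n + 9 − 2m)    [combine like terms]
= 49mn^2 + 441mn − 98m^2n − 28n^2 − 252n + 56mn − 29mn − 261m + 58m^2 + 12n + 108 − 24m + 14m^2n + 126m^2 − 28m^3    [distributive law]
= 49mn^2 + 468mn − 84m^2n − 28n^2 − 240n − 285m + 184m^2 + 108 − 28m^3    [combine like terms]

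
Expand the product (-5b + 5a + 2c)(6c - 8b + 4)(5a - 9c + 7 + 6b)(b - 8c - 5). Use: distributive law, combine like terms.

(-5b + 5a + 2c)(6c - 8b + 4)(5a - 9c + 7 + 6b)(b - 8c - 5)
= (-30bc + 40b² - 20b + 30ac - 40ab + 20a + 12c² - 16bc + 8c)(5a - 9c + 7 + 6b)(b - 8c - 5)    [distributive law]
= (-46bc + 40b² - 20b + 30ac - 40ab + 20a + 12c² + 8c)(5a - 9c + 7 + 6b)(b - 8c - 5)    [combine like terms]
= (-230abc + 414bc² - 322bc - 276b²c + 200ab² - 360b²c + 280b² + 240b³ - 100ab + 180bc - 140b - 120b² + 150a²c - 270ac² + 210ac + 180abc - 200a²b + 360abc - 280ab - 240ab² + 100a² - 180ac + 140a + 120ab + 60ac² - 108c³ + 84c² + 72bc² + 40ac - 72c² + 56c + 48bc)(b - 8c - 5)    [distributive law]
= (310abc + 486bc² - 94bc - 636b²c - 40ab² + 160b² + 240b³ - 260ab - 140b + 150a²c - 210ac² + 70ac - 200a²b + 100a² + 140a - 108c³ + 12c² + 56c)(b - 8c - 5)    [combine like terms]
= 310ab²c - 2480abc² - 1550abc + 486b²c² - 3888bc³ - 2430bc² - 94b²c + 752bc² + 470bc - 636b³c + 5088b²c² + 3180b²c - 40ab³ + 320ab²c + 200ab² + 160b³ - 1280b²c - 800b² + 240b⁴ - 1920b³c - 1200b³ - 260ab² + 2080abc + 1300ab - 140b² + 1120bc + 700b + 150a²bc - 1200a²c² - 750a²c - 210abc² + 1680ac³ + 1050ac² + 70abc - 560ac² - 350ac - 200a²b² + 1600a²bc + 1000a²b + 100a²b - 800a²c - 500a² + 140ab - 1120ac - 700a - 108bc³ + 864c⁴ + 540c³ + 12bc² - 96c³ - 60c² + 56bc - 448c² - 280c    [distributive law]
= 630ab²c - 2690abc² + 600abc + 5574b²c² - 3996bc³ - 1666bc² + 1806b²c + 1646bc - 2556b³c - 40ab³ - 60ab² - 1040b³ - 940b² + 240b⁴ + 1440ab + 700b + 1750a²bc - 1200a²c² - 1550a²c + 1680ac³ + 490ac² - 1470ac - 200a²b² + 1100a²b - 500a² - 700a + 864c⁴ + 444c³ - 508c² - 280c    [combine like terms]

630ab²c - 2690abc² + 600abc + 5574b²c² - 3996bc³ - 1666bc² + 1806b²c + 1646bc - 2556b³c - 40ab³ - 60ab² - 1040b³ - 940b² + 240b⁴ + 1440ab + 700b + 1750a²bc - 1200a²c² - 1550a²c + 1680ac³ + 490ac² - 1470ac - 200a²b² + 1100a²b - 500a² - 700a + 864c⁴ + 444c³ - 508c² - 280c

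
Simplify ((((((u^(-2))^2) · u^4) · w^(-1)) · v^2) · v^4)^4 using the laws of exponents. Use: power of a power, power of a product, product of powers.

((((((u^(-2))^2) · u^4) · w^(-1)) · v^2) · v^4)^4
= ((((((u^(-2))^2) · u^4) · w^(-1)) · v^2)^4) · ((v^4)^4)    [power of a product]
= ((((((u^(-2))^2) · u^4) · w^(-1))^4) · ((v^2)^4)) · ((v^4)^4)    [power of a product]
= ((((((u^(-2))^2) · u^4)^4) · ((w^(-1))^4)) · ((v^2)^4)) · ((v^4)^4)    [power of a product]
= ((((((u^(-2))^2)^4) · ((u^4)^4)) · ((w^(-1))^4)) · ((v^2)^4)) · ((v^4)^4)    [power of a product]
= (((((u^(-2))^8) · ((u^4)^4)) · ((w^(-1))^4)) · ((v^2)^4)) · ((v^4)^4)    [power of a power]
= (((u^(-16) · ((u^4)^4)) · ((w^(-1))^4)) · ((v^2)^4)) · ((v^4)^4)    [power of a power]
= (((u^(-16) · u^16) · ((w^(-1))^4)) · ((v^2)^4)) · ((v^4)^4)    [power of a power]
= ((u^0 · ((w^(-1))^4)) · ((v^2)^4)) · ((v^4)^4)    [product of powers]
= ((u^0 · w^(-4)) · ((v^2)^4)) · ((v^4)^4)    [power of a power]
= ((u^0 · w^(-4)) · v^8) · ((v^4)^4)    [power of a power]
= ((u^0 · w^(-4)) · v^8) · v^16    [power of a power]
= v^24w^(-4)    [product of powers]

v^24w^(-4)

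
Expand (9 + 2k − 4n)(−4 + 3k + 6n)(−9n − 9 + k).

−306n + 324 − 207k − 101kn − 35k² − 414n² − 54k²n + 6k³ + 216n³ − 24kn²

(9 + 2k − 4n)(−4 + 3k + 6n)(−9n − 9 + k)
= (−36 + 27k + 54n − 8k + 6k² + 12kn + 16n − 12kn − 24n²)(−9n − 9 + k)    [distributive law]
= (−36 + 19k + 70n + 6k² − 24n²)(−9n − 9 + k)    [combine like terms]
= 324n + 324 − 36k − 171kn − 171k + 19k² − 630n² − 630n + 70kn − 54k²n − 54k² + 6k³ + 216n³ + 216n² − 24kn²    [distributive law]
= −306n + 324 − 207k − 101kn − 35k² − 414n² − 54k²n + 6k³ + 216n³ − 24kn²    [combine like terms]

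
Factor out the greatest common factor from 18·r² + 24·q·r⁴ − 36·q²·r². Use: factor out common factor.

18·r² + 24·q·r⁴ − 36·q²·r²
= 6(3·r² + 4·q·r⁴ − 6·q²·r²)    [factor out 6]
= 6·r²(3 + 4·q·r² − 6·q²)    [factor out r²]

6·r²(3 + 4·q·r² − 6·q²)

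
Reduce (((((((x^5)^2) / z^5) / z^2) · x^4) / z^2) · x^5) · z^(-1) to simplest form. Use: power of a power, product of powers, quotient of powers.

x^19z^(-10)

(((((((x^5)^2) / z^5) / z^2) · x^4) / z^2) · x^5) · z^(-1)
= (((((x^10 / z^5) / z^2) · x^4) / z^2) · x^5) · z^(-1)    [power of a power]
= x^19z^(-10)    [quotient of powers; product of powers]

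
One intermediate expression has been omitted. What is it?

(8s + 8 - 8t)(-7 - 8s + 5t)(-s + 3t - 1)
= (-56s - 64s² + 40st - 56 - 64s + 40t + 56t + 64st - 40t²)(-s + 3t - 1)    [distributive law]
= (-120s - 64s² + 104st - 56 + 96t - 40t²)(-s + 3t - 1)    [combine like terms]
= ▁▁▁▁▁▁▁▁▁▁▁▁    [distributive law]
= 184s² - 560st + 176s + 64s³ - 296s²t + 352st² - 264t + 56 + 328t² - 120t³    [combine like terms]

After distributive law, the bracketed line is:

120s² - 360st + 120s + 64s³ - 192s²t + 64s² - 104s²t + 312st² - 104st + 56s - 168t + 56 - 96st + 288t² - 96t + 40st² - 120t³ + 40t²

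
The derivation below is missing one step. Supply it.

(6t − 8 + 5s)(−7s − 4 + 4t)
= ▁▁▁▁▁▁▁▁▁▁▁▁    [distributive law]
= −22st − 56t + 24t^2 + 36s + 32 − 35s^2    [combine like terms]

By distributive law:

−42st − 24t + 24t^2 + 56s + 32 − 32t − 35s^2 − 20s + 20st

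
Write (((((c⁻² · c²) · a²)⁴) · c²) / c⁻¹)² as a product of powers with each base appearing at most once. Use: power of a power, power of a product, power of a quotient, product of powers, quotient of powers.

(((((c⁻² · c²) · a²)⁴) · c²) / c⁻¹)²
= (((((c⁻² · c²) · a²)⁴) · c²)²) / ((c⁻¹)²)    [power of a quotient]
= (((((c⁻² · c²) · a²)⁴)²) · ((c²)²)) / ((c⁻¹)²)    [power of a product]
= ((((c⁻² · c²) · a²)⁸) · ((c²)²)) / ((c⁻¹)²)    [power of a power]
= ((((c⁻² · c²)⁸) · ((a²)⁸)) · ((c²)²)) / ((c⁻¹)²)    [power of a product]
= (((((c⁻²)⁸) · ((c²)⁸)) · ((a²)⁸)) · ((c²)²)) / ((c⁻¹)²)    [power of a product]
= (((c⁻¹⁶ · ((c²)⁸)) · ((a²)⁸)) · ((c²)²)) / ((c⁻¹)²)    [power of a power]
= (((c⁻¹⁶ · c¹⁶) · ((a²)⁸)) · ((c²)²)) / ((c⁻¹)²)    [power of a power]
= ((c⁰ · ((a²)⁸)) · ((c²)²)) / ((c⁻¹)²)    [product of powers]
= ((c⁰ · a¹⁶) · ((c²)²)) / ((c⁻¹)²)    [power of a power]
= ((c⁰ · a¹⁶) · c⁴) / ((c⁻¹)²)    [power of a power]
= ((c⁰ · a¹⁶) · c⁴) / c⁻²    [power of a power]
= a¹⁶c⁶    [quotient of powers; product of powers]

a¹⁶c⁶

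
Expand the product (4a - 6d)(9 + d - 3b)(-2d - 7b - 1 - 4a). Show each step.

140ad - 240ab - 36a - 144a² + 16ad² - 76abd - 16a²d + 84ab² + 48a²b + 114d² + 360bd + 54d + 12d³ + 6bd² - 126b²d

(4a - 6d)(9 + d - 3b)(-2d - 7b - 1 - 4a)
= (36a + 4ad - 12ab - 54d - 6d² + 18bd)(-2d - 7b - 1 - 4a)    [distributive law]
= -72ad - 252ab - 36a - 144a² - 8ad² - 28abd - 4ad - 16a²d + 24abd + 84ab² + 12ab + 48a²b + 108d² + 378bd + 54d + 216ad + 12d³ + 42bd² + 6d² + 24ad² - 36bd² - 126b²d - 18bd - 72abd    [distributive law]
= 140ad - 240ab - 36a - 144a² + 16ad² - 76abd - 16a²d + 84ab² + 48a²b + 114d² + 360bd + 54d + 12d³ + 6bd² - 126b²d    [combine like terms]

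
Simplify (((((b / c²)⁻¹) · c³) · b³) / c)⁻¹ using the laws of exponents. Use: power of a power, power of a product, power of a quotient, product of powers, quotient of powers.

b⁻²·c⁻⁴

(((((b / c²)⁻¹) · c³) · b³) / c)⁻¹
= (((((b / c²)⁻¹) · c³) · b³)⁻¹) / (c⁻¹)    [power of a quotient]
= (((((b / c²)⁻¹) · c³)⁻¹) · ((b³)⁻¹)) / (c⁻¹)    [power of a product]
= (((((b / c²)⁻¹)⁻¹) · ((c³)⁻¹)) · ((b³)⁻¹)) / (c⁻¹)    [power of a product]
= ((((b / c²)¹) · ((c³)⁻¹)) · ((b³)⁻¹)) / (c⁻¹)    [power of a power]
= ((((b¹) / ((c²)¹)) · ((c³)⁻¹)) · ((b³)⁻¹)) / (c⁻¹)    [power of a quotient]
= (((b / ((c²)¹)) · ((c³)⁻¹)) · ((b³)⁻¹)) / (c⁻¹)    [power of a power]
= (((b / c²) · ((c³)⁻¹)) · ((b³)⁻¹)) / (c⁻¹)    [power of a power]
= (((b / c²) · c⁻³) · ((b³)⁻¹)) / (c⁻¹)    [power of a power]
= (((b / c²) · c⁻³) · b⁻³) / (c⁻¹)    [power of a power]
= b⁻²·c⁻⁴    [quotient of powers; product of powers]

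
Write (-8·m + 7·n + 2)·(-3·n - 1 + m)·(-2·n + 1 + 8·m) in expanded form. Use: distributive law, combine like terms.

(-8·m + 7·n + 2)·(-3·n - 1 + m)·(-2·n + 1 + 8·m)
= (24·m·n + 8·m - 8·m^2 - 21·n^2 - 7·n + 7·m·n - 6·n - 2 + 2·m)·(-2·n + 1 + 8·m)    [distributive law]
= (31·m·n + 10·m - 8·m^2 - 21·n^2 - 13·n - 2)·(-2·n + 1 + 8·m)    [combine like terms]
= -62·m·n^2 + 31·m·n + 248·m^2·n - 20·m·n + 10·m + 80·m^2 + 16·m^2·n - 8·m^2 - 64·m^3 + 42·n^3 - 21·n^2 - 168·m·n^2 + 26·n^2 - 13·n - 104·m·n + 4·n - 2 - 16·m    [distributive law]
= -230·m·n^2 - 93·m·n + 264·m^2·n - 6·m + 72·m^2 - 64·m^3 + 42·n^3 + 5·n^2 - 9·n - 2    [combine like terms]

-230·m·n^2 - 93·m·n + 264·m^2·n - 6·m + 72·m^2 - 64·m^3 + 42·n^3 + 5·n^2 - 9·n - 2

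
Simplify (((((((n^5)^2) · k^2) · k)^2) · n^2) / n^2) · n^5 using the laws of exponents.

(((((((n^5)^2) · k^2) · k)^2) · n^2) / n^2) · n^5
= (((((((n^5)^2) · k^2)^2) · (k^2)) · n^2) / n^2) · n^5    [power of a product]
= (((((((n^5)^2)^2) · ((k^2)^2)) · (k^2)) · n^2) / n^2) · n^5    [power of a product]
= ((((((n^5)^4) · ((k^2)^2)) · (k^2)) · n^2) / n^2) · n^5    [power of a power]
= ((((n^20 · ((k^2)^2)) · (k^2)) · n^2) / n^2) · n^5    [power of a power]
= ((((n^20 · k^4) · (k^2)) · n^2) / n^2) · n^5    [power of a power]
= k^6n^25    [quotient of powers; product of powers]

k^6n^25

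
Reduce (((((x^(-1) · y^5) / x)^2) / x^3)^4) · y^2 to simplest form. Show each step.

(((((x^(-1) · y^5) / x)^2) / x^3)^4) · y^2
= (((((x^(-1) · y^5) / x)^2)^4) / ((x^3)^4)) · y^2    [power of a quotient]
= ((((x^(-1) · y^5) / x)^8) / ((x^3)^4)) · y^2    [power of a power]
= ((((x^(-1) · y^5)^8) / (x^8)) / ((x^3)^4)) · y^2    [power of a quotient]
= (((((x^(-1))^8) · ((y^5)^8)) / (x^8)) / ((x^3)^4)) · y^2    [power of a product]
= (((x^(-8) · ((y^5)^8)) / (x^8)) / ((x^3)^4)) · y^2    [power of a power]
= (((x^(-8) · y^40) / (x^8)) / ((x^3)^4)) · y^2    [power of a power]
= (((x^(-8) · y^40) / x^8) / x^12) · y^2    [power of a power]
= x^(-28)y^42    [quotient of powers; product of powers]

x^(-28)y^42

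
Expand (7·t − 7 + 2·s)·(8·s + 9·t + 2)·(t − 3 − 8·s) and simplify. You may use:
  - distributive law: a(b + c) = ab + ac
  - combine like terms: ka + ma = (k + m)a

(7·t − 7 + 2·s)·(8·s + 9·t + 2)·(t − 3 − 8·s)
= (56·s·t + 63·t² + 14·t − 56·s − 63·t − 14 + 16·s² + 18·s·t + 4·s)·(t − 3 − 8·s)    [distributive law]
= (74·s·t + 63·t² − 49·t − 52·s − 14 + 16·s²)·(t − 3 − 8·s)    [combine like terms]
= 74·s·t² − 222·s·t − 592·s²·t + 63·t³ − 189·t² − 504·s·t² − 49·t² + 147·t + 392·s·t − 52·s·t + 156·s + 416·s² − 14·t + 42 + 112·s + 16·s²·t − 48·s² − 128·s³    [distributive law]
= −430·s·t² + 118·s·t − 576·s²·t + 63·t³ − 238·t² + 133·t + 268·s + 368·s² + 42 − 128·s³    [combine like terms]

−430·s·t² + 118·s·t − 576·s²·t + 63·t³ − 238·t² + 133·t + 268·s + 368·s² + 42 − 128·s³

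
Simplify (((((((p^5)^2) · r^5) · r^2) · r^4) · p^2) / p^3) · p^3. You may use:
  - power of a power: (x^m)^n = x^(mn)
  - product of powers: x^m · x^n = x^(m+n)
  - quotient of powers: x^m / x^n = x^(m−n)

(((((((p^5)^2) · r^5) · r^2) · r^4) · p^2) / p^3) · p^3
= (((((p^10 · r^5) · r^2) · r^4) · p^2) / p^3) · p^3    [power of a power]
= p^12r^11    [quotient of powers; product of powers]

p^12r^11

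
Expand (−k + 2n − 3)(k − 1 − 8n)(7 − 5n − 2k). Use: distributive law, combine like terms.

(−k + 2n − 3)(k − 1 − 8n)(7 − 5n − 2k)
= (−k^2 + k + 8kn + 2kn − 2n − 16n^2 − 3k + 3 + 24n)(7 − 5n − 2k)    [distributive law]
= (−k^2 − 2k + 10kn + 22n − 16n^2 + 3)(7 − 5n − 2k)    [combine like terms]
= −7k^2 + 5k^2n + 2k^3 − 14k + 10kn + 4k^2 + 70kn − 50kn^2 − 20k^2n + 154n − 110n^2 − 44kn − 112n^2 + 80n^3 + 32kn^2 + 21 − 15n − 6k    [distributive law]
= −3k^2 − 15k^2n + 2k^3 − 20k + 36kn − 18kn^2 + 139n − 222n^2 + 80n^3 + 21    [combine like terms]

−3k^2 − 15k^2n + 2k^3 − 20k + 36kn − 18kn^2 + 139n − 222n^2 + 80n^3 + 21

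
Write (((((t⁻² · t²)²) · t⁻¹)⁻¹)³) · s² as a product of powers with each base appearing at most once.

s²·t³

(((((t⁻² · t²)²) · t⁻¹)⁻¹)³) · s²
= ((((t⁻² · t²)²) · t⁻¹)⁻³) · s²    [power of a power]
= ((((t⁻² · t²)²)⁻³) · ((t⁻¹)⁻³)) · s²    [power of a product]
= (((t⁻² · t²)⁻⁶) · ((t⁻¹)⁻³)) · s²    [power of a power]
= ((((t⁻²)⁻⁶) · ((t²)⁻⁶)) · ((t⁻¹)⁻³)) · s²    [power of a product]
= ((t¹² · ((t²)⁻⁶)) · ((t⁻¹)⁻³)) · s²    [power of a power]
= ((t¹² · t⁻¹²) · ((t⁻¹)⁻³)) · s²    [power of a power]
= (t⁰ · ((t⁻¹)⁻³)) · s²    [product of powers]
= (t⁰ · t³) · s²    [power of a power]
= t³ · s²    [product of powers]
= s²·t³    [rearrange]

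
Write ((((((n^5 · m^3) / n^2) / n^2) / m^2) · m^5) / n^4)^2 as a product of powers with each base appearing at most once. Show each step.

((((((n^5 · m^3) / n^2) / n^2) / m^2) · m^5) / n^4)^2
= ((((((n^5 · m^3) / n^2) / n^2) / m^2) · m^5)^2) / ((n^4)^2)    [power of a quotient]
= ((((((n^5 · m^3) / n^2) / n^2) / m^2)^2) · ((m^5)^2)) / ((n^4)^2)    [power of a product]
= ((((((n^5 · m^3) / n^2) / n^2)^2) / ((m^2)^2)) · ((m^5)^2)) / ((n^4)^2)    [power of a quotient]
= ((((((n^5 · m^3) / n^2)^2) / ((n^2)^2)) / ((m^2)^2)) · ((m^5)^2)) / ((n^4)^2)    [power of a quotient]
= ((((((n^5 · m^3)^2) / ((n^2)^2)) / ((n^2)^2)) / ((m^2)^2)) · ((m^5)^2)) / ((n^4)^2)    [power of a quotient]
= (((((((n^5)^2) · ((m^3)^2)) / ((n^2)^2)) / ((n^2)^2)) / ((m^2)^2)) · ((m^5)^2)) / ((n^4)^2)    [power of a product]
= (((((n^10 · ((m^3)^2)) / ((n^2)^2)) / ((n^2)^2)) / ((m^2)^2)) · ((m^5)^2)) / ((n^4)^2)    [power of a power]
= (((((n^10 · m^6) / ((n^2)^2)) / ((n^2)^2)) / ((m^2)^2)) · ((m^5)^2)) / ((n^4)^2)    [power of a power]
= (((((n^10 · m^6) / n^4) / ((n^2)^2)) / ((m^2)^2)) · ((m^5)^2)) / ((n^4)^2)    [power of a power]
= (((((n^10 · m^6) / n^4) / n^4) / ((m^2)^2)) · ((m^5)^2)) / ((n^4)^2)    [power of a power]
= (((((n^10 · m^6) / n^4) / n^4) / m^4) · ((m^5)^2)) / ((n^4)^2)    [power of a power]
= (((((n^10 · m^6) / n^4) / n^4) / m^4) · m^10) / ((n^4)^2)    [power of a power]
= (((((n^10 · m^6) / n^4) / n^4) / m^4) · m^10) / n^8    [power of a power]
= m^12n^(-6)    [quotient of powers; product of powers]

m^12n^(-6)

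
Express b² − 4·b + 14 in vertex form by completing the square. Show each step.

(b − 2)² + 10

b² − 4·b + 14
= b² − 4·b + 4 − 4 + 14    [add and subtract 4]
= (b − 2)² − 4 + 14    [perfect-square identity]
= (b − 2)² + 10    [combine constants]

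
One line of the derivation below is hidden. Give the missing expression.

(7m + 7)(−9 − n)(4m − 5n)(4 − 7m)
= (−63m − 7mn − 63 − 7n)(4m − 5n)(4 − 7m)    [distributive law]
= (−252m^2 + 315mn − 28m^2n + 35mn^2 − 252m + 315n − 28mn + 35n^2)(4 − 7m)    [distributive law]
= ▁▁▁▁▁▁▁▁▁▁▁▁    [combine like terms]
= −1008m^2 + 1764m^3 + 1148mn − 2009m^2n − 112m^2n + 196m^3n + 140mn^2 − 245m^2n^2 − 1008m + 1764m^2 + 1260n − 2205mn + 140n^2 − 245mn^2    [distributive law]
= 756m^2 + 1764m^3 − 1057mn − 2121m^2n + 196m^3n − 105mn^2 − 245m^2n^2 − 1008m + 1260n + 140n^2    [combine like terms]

After combine like terms, the bracketed line is:

(−252m^2 + 287mn − 28m^2n + 35mn^2 − 252m + 315n + 35n^2)(4 − 7m)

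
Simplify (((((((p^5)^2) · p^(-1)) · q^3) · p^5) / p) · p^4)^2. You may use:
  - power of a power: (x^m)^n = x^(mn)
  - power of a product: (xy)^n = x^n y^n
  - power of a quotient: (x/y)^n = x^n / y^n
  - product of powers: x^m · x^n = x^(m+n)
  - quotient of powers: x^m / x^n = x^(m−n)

p^34q^6

(((((((p^5)^2) · p^(-1)) · q^3) · p^5) / p) · p^4)^2
= (((((((p^5)^2) · p^(-1)) · q^3) · p^5) / p)^2) · ((p^4)^2)    [power of a product]
= (((((((p^5)^2) · p^(-1)) · q^3) · p^5)^2) / (p^2)) · ((p^4)^2)    [power of a quotient]
= (((((((p^5)^2) · p^(-1)) · q^3)^2) · ((p^5)^2)) / (p^2)) · ((p^4)^2)    [power of a product]
= (((((((p^5)^2) · p^(-1))^2) · ((q^3)^2)) · ((p^5)^2)) / (p^2)) · ((p^4)^2)    [power of a product]
= (((((((p^5)^2)^2) · ((p^(-1))^2)) · ((q^3)^2)) · ((p^5)^2)) / (p^2)) · ((p^4)^2)    [power of a product]
= ((((((p^5)^4) · ((p^(-1))^2)) · ((q^3)^2)) · ((p^5)^2)) / (p^2)) · ((p^4)^2)    [power of a power]
= ((((p^20 · ((p^(-1))^2)) · ((q^3)^2)) · ((p^5)^2)) / (p^2)) · ((p^4)^2)    [power of a power]
= ((((p^20 · p^(-2)) · ((q^3)^2)) · ((p^5)^2)) / (p^2)) · ((p^4)^2)    [power of a power]
= (((p^18 · ((q^3)^2)) · ((p^5)^2)) / (p^2)) · ((p^4)^2)    [product of powers]
= (((p^18 · q^6) · ((p^5)^2)) / (p^2)) · ((p^4)^2)    [power of a power]
= (((p^18 · q^6) · p^10) / (p^2)) · ((p^4)^2)    [power of a power]
= (((p^18 · q^6) · p^10) / p^2) · p^8    [power of a power]
= p^34q^6    [quotient of powers; product of powers]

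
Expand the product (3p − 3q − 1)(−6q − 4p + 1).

(3p − 3q − 1)(−6q − 4p + 1)
= −18pq − 12p^2 + 3p + 18q^2 + 12pq − 3q + 6q + 4p − 1    [distributive law]
= −6pq − 12p^2 + 7p + 18q^2 + 3q − 1    [combine like terms]

−6pq − 12p^2 + 7p + 18q^2 + 3q − 1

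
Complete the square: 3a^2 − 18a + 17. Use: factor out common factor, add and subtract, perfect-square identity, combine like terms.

3a^2 − 18a + 17
= 3(a^2 − 6a) + 17    [factor out 3 from the a-terms]
= 3(a^2 − 6a + 9 − 9) + 17    [add and subtract 9 inside the bracket]
= 3(a − 3)^2 − 27 + 17    [perfect-square identity]
= 3(a − 3)^2 − 10    [combine constants]

3(a − 3)^2 − 10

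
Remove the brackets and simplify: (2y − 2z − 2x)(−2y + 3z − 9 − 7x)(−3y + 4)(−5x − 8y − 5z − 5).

(2y − 2z − 2x)(−2y + 3z − 9 − 7x)(−3y + 4)(−5x − 8y − 5z − 5)
= (−4y² + 6yz − 18y − 14xy + 4yz − 6z² + 18z + 14xz + 4xy − 6xz + 18x + 14x²)(−3y + 4)(−5x − 8y − 5z − 5)    [distributive law]
= (−4y² + 10yz − 18y − 10xy − 6z² + 18z + 8xz + 18x + 14x²)(−3y + 4)(−5x − 8y − 5z − 5)    [combine like terms]
= (12y³ − 16y² − 30y²z + 40yz + 54y² − 72y + 30xy² − 40xy + 18yz² − 24z² − 54yz + 72z − 24xyz + 32xz − 54xy + 72x − 42x²y + 56x²)(−5x − 8y − 5z − 5)    [distributive law]
= (12y³ + 38y² − 30y²z − 14yz − 72y + 30xy² − 94xy + 18yz² − 24z² + 72z − 24xyz + 32xz + 72x − 42x²y + 56x²)(−5x − 8y − 5z − 5)    [combine like terms]
= −60xy³ − 96y⁴ − 60y³z − 60y³ − 190xy² − 304y³ − 190y²z − 190y² + 150xy²z + 240y³z + 150y²z² + 150y²z + 70xyz + 112y²z + 70yz² + 70yz + 360xy + 576y² + 360yz + 360y − 150x²y² − 240xy³ − 150xy²z − 150xy² + 470x²y + 752xy² + 470xyz + 470xy − 90xyz² − 144y²z² − 90yz³ − 90yz² + 120xz² + 192yz² + 120z³ + 120z² − 360xz − 576yz − 360z² − 360z + 120x²yz + 192xy²z + 120xyz² + 120xyz − 160x²z − 256xyz − 160xz² − 160xz − 360x² − 576xy − 360xz − 360x + 210x³y + 336x²y² + 210x²yz + 210x²y − 280x³ − 448x²y − 280x²z − 280x²    [distributive law]
= −300xy³ − 96y⁴ + 180y³z − 364y³ + 412xy² + 72y²z + 386y² + 192xy²z + 6y²z² + 404xyz + 172yz² − 146yz + 254xy + 360y + 186x²y² + 232x²y + 30xyz² − 90yz³ − 40xz² + 120z³ − 240z² − 880xz − 360z + 330x²yz − 440x²z − 640x² − 360x + 210x³y − 280x³    [combine like terms]

−300xy³ − 96y⁴ + 180y³z − 364y³ + 412xy² + 72y²z + 386y² + 192xy²z + 6y²z² + 404xyz + 172yz² − 146yz + 254xy + 360y + 186x²y² + 232x²y + 30xyz² − 90yz³ − 40xz² + 120z³ − 240z² − 880xz − 360z + 330x²yz − 440x²z − 640x² − 360x + 210x³y − 280x³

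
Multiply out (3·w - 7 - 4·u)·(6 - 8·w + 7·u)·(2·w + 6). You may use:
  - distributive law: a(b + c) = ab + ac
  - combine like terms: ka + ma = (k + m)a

4·w^2 + 360·w - 48·w^3 + 106·u·w^2 + 172·u·w - 252 - 438·u - 56·u^2·w - 168·u^2

(3·w - 7 - 4·u)·(6 - 8·w + 7·u)·(2·w + 6)
= (18·w - 24·w^2 + 21·u·w - 42 + 56·w - 49·u - 24·u + 32·u·w - 28·u^2)·(2·w + 6)    [distributive law]
= (74·w - 24·w^2 + 53·u·w - 42 - 73·u - 28·u^2)·(2·w + 6)    [combine like terms]
= 148·w^2 + 444·w - 48·w^3 - 144·w^2 + 106·u·w^2 + 318·u·w - 84·w - 252 - 146·u·w - 438·u - 56·u^2·w - 168·u^2    [distributive law]
= 4·w^2 + 360·w - 48·w^3 + 106·u·w^2 + 172·u·w - 252 - 438·u - 56·u^2·w - 168·u^2    [combine like terms]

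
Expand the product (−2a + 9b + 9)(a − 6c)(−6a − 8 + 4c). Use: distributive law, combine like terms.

12a^3 − 38a^2 − 80a^2c + 264ac + 48ac^2 − 54a^2b − 72ab + 360abc + 432bc − 216bc^2 − 72a + 432c − 216c^2

(−2a + 9b + 9)(a − 6c)(−6a − 8 + 4c)
= (−2a^2 + 12ac + 9ab − 54bc + 9a − 54c)(−6a − 8 + 4c)    [distributive law]
= 12a^3 + 16a^2 − 8a^2c − 72a^2c − 96ac + 48ac^2 − 54a^2b − 72ab + 36abc + 324abc + 432bc − 216bc^2 − 54a^2 − 72a + 36ac + 324ac + 432c − 216c^2    [distributive law]
= 12a^3 − 38a^2 − 80a^2c + 264ac + 48ac^2 − 54a^2b − 72ab + 360abc + 432bc − 216bc^2 − 72a + 432c − 216c^2    [combine like terms]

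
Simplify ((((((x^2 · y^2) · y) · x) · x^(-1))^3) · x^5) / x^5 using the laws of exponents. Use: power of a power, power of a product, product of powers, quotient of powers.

x^6·y^9

((((((x^2 · y^2) · y) · x) · x^(-1))^3) · x^5) / x^5
= ((((((x^2 · y^2) · y) · x)^3) · ((x^(-1))^3)) · x^5) / x^5    [power of a product]
= ((((((x^2 · y^2) · y)^3) · (x^3)) · ((x^(-1))^3)) · x^5) / x^5    [power of a product]
= ((((((x^2 · y^2)^3) · (y^3)) · (x^3)) · ((x^(-1))^3)) · x^5) / x^5    [power of a product]
= (((((((x^2)^3) · ((y^2)^3)) · (y^3)) · (x^3)) · ((x^(-1))^3)) · x^5) / x^5    [power of a product]
= (((((x^6 · ((y^2)^3)) · (y^3)) · (x^3)) · ((x^(-1))^3)) · x^5) / x^5    [power of a power]
= (((((x^6 · y^6) · (y^3)) · (x^3)) · ((x^(-1))^3)) · x^5) / x^5    [power of a power]
= (((((x^6 · y^6) · y^3) · x^3) · x^(-3)) · x^5) / x^5    [power of a power]
= x^6·y^9    [quotient of powers; product of powers]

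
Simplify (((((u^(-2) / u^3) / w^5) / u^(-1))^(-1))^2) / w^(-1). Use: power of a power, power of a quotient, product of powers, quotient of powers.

u^8w^11

(((((u^(-2) / u^3) / w^5) / u^(-1))^(-1))^2) / w^(-1)
= ((((u^(-2) / u^3) / w^5) / u^(-1))^(-2)) / w^(-1)    [power of a power]
= ((((u^(-2) / u^3) / w^5)^(-2)) / ((u^(-1))^(-2))) / w^(-1)    [power of a quotient]
= ((((u^(-2) / u^3)^(-2)) / ((w^5)^(-2))) / ((u^(-1))^(-2))) / w^(-1)    [power of a quotient]
= (((((u^(-2))^(-2)) / ((u^3)^(-2))) / ((w^5)^(-2))) / ((u^(-1))^(-2))) / w^(-1)    [power of a quotient]
= (((u^4 / ((u^3)^(-2))) / ((w^5)^(-2))) / ((u^(-1))^(-2))) / w^(-1)    [power of a power]
= (((u^4 / u^(-6)) / ((w^5)^(-2))) / ((u^(-1))^(-2))) / w^(-1)    [power of a power]
= ((u^10 / ((w^5)^(-2))) / ((u^(-1))^(-2))) / w^(-1)    [quotient of powers]
= ((u^10 / w^(-10)) / ((u^(-1))^(-2))) / w^(-1)    [power of a power]
= ((u^10 / w^(-10)) / u^2) / w^(-1)    [power of a power]
= u^8w^11    [quotient of powers; product of powers]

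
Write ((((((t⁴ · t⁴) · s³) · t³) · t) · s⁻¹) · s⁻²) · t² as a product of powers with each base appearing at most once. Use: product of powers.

((((((t⁴ · t⁴) · s³) · t³) · t) · s⁻¹) · s⁻²) · t²
= (((((t⁸ · s³) · t³) · t) · s⁻¹) · s⁻²) · t²    [product of powers]
= t¹⁴    [product of powers]

t¹⁴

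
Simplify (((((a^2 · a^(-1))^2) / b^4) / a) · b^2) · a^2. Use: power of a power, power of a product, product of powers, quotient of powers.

(((((a^2 · a^(-1))^2) / b^4) / a) · b^2) · a^2
= ((((((a^2)^2) · ((a^(-1))^2)) / b^4) / a) · b^2) · a^2    [power of a product]
= ((((a^4 · ((a^(-1))^2)) / b^4) / a) · b^2) · a^2    [power of a power]
= ((((a^4 · a^(-2)) / b^4) / a) · b^2) · a^2    [power of a power]
= (((a^2 / b^4) / a) · b^2) · a^2    [product of powers]
= a^3b^(-2)    [quotient of powers; product of powers]

a^3b^(-2)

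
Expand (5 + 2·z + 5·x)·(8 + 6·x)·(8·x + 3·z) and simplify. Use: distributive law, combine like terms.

320·x + 120·z + 560·x² + 338·x·z + 48·z² + 186·x²·z + 36·x·z² + 240·x³

(5 + 2·z + 5·x)·(8 + 6·x)·(8·x + 3·z)
= (40 + 30·x + 16·z + 12·x·z + 40·x + 30·x²)·(8·x + 3·z)    [distributive law]
= (40 + 70·x + 16·z + 12·x·z + 30·x²)·(8·x + 3·z)    [combine like terms]
= 320·x + 120·z + 560·x² + 210·x·z + 128·x·z + 48·z² + 96·x²·z + 36·x·z² + 240·x³ + 90·x²·z    [distributive law]
= 320·x + 120·z + 560·x² + 338·x·z + 48·z² + 186·x²·z + 36·x·z² + 240·x³    [combine like terms]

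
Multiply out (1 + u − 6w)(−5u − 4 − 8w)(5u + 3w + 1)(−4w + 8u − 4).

420u^2w − 300u^3 − 32u^2 − 756uw^2 − 152uw + 84u − 400w^2 + 16 − 960w^3 + 860u^3w − 200u^4 + 2068u^2w^2 − 72uw^3 − 576w^4

(1 + u − 6w)(−5u − 4 − 8w)(5u + 3w + 1)(−4w + 8u − 4)
= (−5u − 4 − 8w − 5u^2 − 4u − 8uw + 30uw + 24w + 48w^2)(5u + 3w + 1)(−4w + 8u − 4)    [distributive law]
= (−9u − 4 + 16w − 5u^2 + 22uw + 48w^2)(5u + 3w + 1)(−4w + 8u − 4)    [combine like terms]
= (−45u^2 − 27uw − 9u − 20u − 12w − 4 + 80uw + 48w^2 + 16w − 25u^3 − 15u^2w − 5u^2 + 110u^2w + 66uw^2 + 22uw + 240uw^2 + 144w^3 + 48w^2)(−4w + 8u − 4)    [distributive law]
= (−50u^2 + 75uw − 29u + 4w − 4 + 96w^2 − 25u^3 + 95u^2w + 306uw^2 + 144w^3)(−4w + 8u − 4)    [combine like terms]
= 200u^2w − 400u^3 + 200u^2 − 300uw^2 + 600u^2w − 300uw + 116uw − 232u^2 + 116u − 16w^2 + 32uw − 16w + 16w − 32u + 16 − 384w^3 + 768uw^2 − 384w^2 + 100u^3w − 200u^4 + 100u^3 − 380u^2w^2 + 760u^3w − 380u^2w − 1224uw^3 + 2448u^2w^2 − 1224uw^2 − 576w^4 + 1152uw^3 − 576w^3    [distributive law]
= 420u^2w − 300u^3 − 32u^2 − 756uw^2 − 152uw + 84u − 400w^2 + 16 − 960w^3 + 860u^3w − 200u^4 + 2068u^2w^2 − 72uw^3 − 576w^4    [combine like terms]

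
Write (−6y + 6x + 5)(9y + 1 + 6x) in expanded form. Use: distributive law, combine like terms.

−54y² + 39y + 18xy + 36x + 36x² + 5

(−6y + 6x + 5)(9y + 1 + 6x)
= −54y² − 6y − 36xy + 54xy + 6x + 36x² + 45y + 5 + 30x    [distributive law]
= −54y² + 39y + 18xy + 36x + 36x² + 5    [combine like terms]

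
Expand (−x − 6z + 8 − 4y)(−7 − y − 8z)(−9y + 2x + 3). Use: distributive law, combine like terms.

−20xy + 14x^2 − 91x − xy^2 + 2x^2y + 4xyz + 16x^2z − 20xz + 312yz − 66z − 342y^2z − 432yz^2 + 96xz^2 + 144z^2 + 564y − 168 − 168y^2 − 36y^3

(−x − 6z + 8 − 4y)(−7 − y − 8z)(−9y + 2x + 3)
= (7x + xy + 8xz + 42z + 6yz + 48z^2 − 56 − 8y − 64z + 28y + 4y^2 + 32yz)(−9y + 2x + 3)    [distributive law]
= (7x + xy + 8xz − 22z + 38yz + 48z^2 − 56 + 20y + 4y^2)(−9y + 2x + 3)    [combine like terms]
= −63xy + 14x^2 + 21x − 9xy^2 + 2x^2y + 3xy − 72xyz + 16x^2z + 24xz + 198yz − 44xz − 66z − 342y^2z + 76xyz + 114yz − 432yz^2 + 96xz^2 + 144z^2 + 504y − 112x − 168 − 180y^2 + 40xy + 60y − 36y^3 + 8xy^2 + 12y^2    [distributive law]
= −20xy + 14x^2 − 91x − xy^2 + 2x^2y + 4xyz + 16x^2z − 20xz + 312yz − 66z − 342y^2z − 432yz^2 + 96xz^2 + 144z^2 + 564y − 168 − 168y^2 − 36y^3    [combine like terms]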